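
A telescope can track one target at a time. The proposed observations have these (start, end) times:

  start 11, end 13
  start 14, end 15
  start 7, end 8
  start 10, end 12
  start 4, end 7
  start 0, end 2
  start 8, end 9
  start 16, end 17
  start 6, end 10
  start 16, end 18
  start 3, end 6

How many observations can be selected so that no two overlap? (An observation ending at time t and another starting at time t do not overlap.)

7

Sorted by end: (0,2)  (3,6)  (4,7)  (7,8)  (8,9)  (6,10)  (10,12)  (11,13)  (14,15)  (16,17)  (16,18)
take (0,2); take (3,6); take (7,8); take (8,9); skip (6,10); take (10,12); take (14,15); take (16,17).
Selected 7 observations.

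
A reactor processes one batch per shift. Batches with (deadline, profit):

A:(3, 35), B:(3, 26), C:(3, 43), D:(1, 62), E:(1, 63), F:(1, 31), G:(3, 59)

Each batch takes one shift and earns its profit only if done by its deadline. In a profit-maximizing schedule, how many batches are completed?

By profit: E(d1,63), D(d1,62), G(d3,59), C(d3,43), A(d3,35), F(d1,31), B(d3,26)
E→slot 1; D skipped; G→slot 3; C→slot 2; A skipped; F skipped; B skipped.
3 of 7 scheduled.

3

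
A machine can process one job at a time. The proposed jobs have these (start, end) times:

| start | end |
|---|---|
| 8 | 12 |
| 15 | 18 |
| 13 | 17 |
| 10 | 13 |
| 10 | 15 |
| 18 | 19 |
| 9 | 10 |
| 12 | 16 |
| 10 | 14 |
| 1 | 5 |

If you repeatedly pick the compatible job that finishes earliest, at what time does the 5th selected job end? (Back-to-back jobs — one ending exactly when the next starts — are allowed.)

Greedy by earliest finish: after sorting by end time, pick each interval compatible with the last pick.
Sorted by end: (1,5)  (9,10)  (8,12)  (10,13)  (10,14)  (10,15)  (12,16)  (13,17)  (15,18)  (18,19)
take (1,5); take (9,10); skip (8,12); take (10,13); skip (12,16); take (13,17); take (18,19).
Selected: (1,5) (9,10) (10,13) (13,17) (18,19)

19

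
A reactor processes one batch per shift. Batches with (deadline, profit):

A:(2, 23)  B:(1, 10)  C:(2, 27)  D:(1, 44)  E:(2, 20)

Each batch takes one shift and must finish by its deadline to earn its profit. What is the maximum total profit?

Take jobs in profit order; each goes to the latest open slot no later than its deadline.
Profit order: D=44 C=27 A=23 E=20 B=10
Assign: D→slot 1, C→slot 2, A skipped, E skipped, B skipped.
Slots: [1:D] [2:C]
Profit = 44 + 27 = 71

71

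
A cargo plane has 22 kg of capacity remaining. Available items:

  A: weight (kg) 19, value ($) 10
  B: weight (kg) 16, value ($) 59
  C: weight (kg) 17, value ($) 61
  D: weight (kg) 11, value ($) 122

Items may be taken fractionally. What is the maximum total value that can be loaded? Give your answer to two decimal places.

162.56

Greedy by value/weight ratio, highest first.
Ratios (sorted): D 11.09, B 3.69, C 3.59, A 0.53
take D (11 @ 122); take 11/16 of B → 40.56. Capacity used 22/22.
Total value = 162.56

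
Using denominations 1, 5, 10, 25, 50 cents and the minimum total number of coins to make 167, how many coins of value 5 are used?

Use the largest denomination that fits, subtract, and repeat.
167 − 3×50→17 − 1×10→7 − 1×5→2 − 2×1→0
Count of 5: 1

1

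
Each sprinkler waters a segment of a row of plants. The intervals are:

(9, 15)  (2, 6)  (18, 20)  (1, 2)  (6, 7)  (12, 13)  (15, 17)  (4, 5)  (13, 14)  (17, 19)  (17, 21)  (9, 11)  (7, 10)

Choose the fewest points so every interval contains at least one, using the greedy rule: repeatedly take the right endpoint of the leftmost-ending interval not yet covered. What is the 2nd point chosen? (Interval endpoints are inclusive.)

Sort by right endpoint; whenever an interval is uncovered, place a point at its right end.
Sorted: [1,2] [4,5] [2,6] [6,7] [7,10] [9,11] [12,13] [13,14] [9,15] [15,17] [17,19] [18,20] [17,21]
{[1,2]} hit by 2; {[4,5],[2,6]} hit by 5; {[6,7],[7,10]} hit by 7; {[9,11]} hit by 11; {[12,13],[13,14],[9,15]} hit by 13; {[15,17],[17,19]} hit by 17; {[18,20],[17,21]} hit by 20.
Points: 2, 5, 7, 11, 13, 17, 20 (7 total).

5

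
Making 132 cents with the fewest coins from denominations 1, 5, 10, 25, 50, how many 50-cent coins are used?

Greedy: take as many of the largest coin as possible, then repeat with the remainder.
132 − 2×50→32 − 1×25→7 − 1×5→2 − 2×1→0
Count of 50: 2

2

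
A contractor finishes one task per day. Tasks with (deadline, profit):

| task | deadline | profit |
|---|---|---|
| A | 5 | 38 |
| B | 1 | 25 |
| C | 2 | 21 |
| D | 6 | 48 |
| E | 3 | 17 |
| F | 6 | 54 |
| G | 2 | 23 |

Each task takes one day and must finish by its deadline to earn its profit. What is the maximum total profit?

205

Take jobs in profit order; each goes to the latest open slot no later than its deadline.
Profit order: F=54 D=48 A=38 B=25 G=23 C=21 E=17
Assign: F→slot 6, D→slot 5, A→slot 4, B→slot 1, G→slot 2, C skipped, E→slot 3.
Slots: [1:B] [2:G] [3:E] [4:A] [5:D] [6:F]
Profit = 25 + 23 + 17 + 38 + 48 + 54 = 205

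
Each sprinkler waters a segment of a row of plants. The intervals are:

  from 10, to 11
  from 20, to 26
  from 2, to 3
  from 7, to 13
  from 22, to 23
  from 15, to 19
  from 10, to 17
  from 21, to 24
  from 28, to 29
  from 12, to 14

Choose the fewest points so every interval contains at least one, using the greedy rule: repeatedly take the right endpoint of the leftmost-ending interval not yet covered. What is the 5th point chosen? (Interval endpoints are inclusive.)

23

Sort by right endpoint; whenever an interval is uncovered, place a point at its right end.
By right end: [2,3]  [10,11]  [7,13]  [12,14]  [10,17]  [15,19]  [22,23]  [21,24]  [20,26]  [28,29]
[2,3] uncovered → point at 3; [10,11] uncovered → point at 11; [12,14] uncovered → point at 14; [15,19] uncovered → point at 19; [22,23] uncovered → point at 23; [28,29] uncovered → point at 29.
Points: 3, 11, 14, 19, 23, 29 (6 total).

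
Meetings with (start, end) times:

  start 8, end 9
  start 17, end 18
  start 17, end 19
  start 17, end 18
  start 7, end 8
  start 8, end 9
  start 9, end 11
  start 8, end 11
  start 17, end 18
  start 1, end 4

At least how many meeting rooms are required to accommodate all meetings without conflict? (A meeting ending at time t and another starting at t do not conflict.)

starts: [1, 7, 8, 8, 8, 9, 17, 17, 17, 17]
ends:   [4, 8, 9, 9, 11, 11, 18, 18, 18, 19]
s1→1 e4→0 s7→1 e8→0 s8→1 s8→2 s8→3 e9→2 e9→1 s9→2 e11→1 e11→0 s17→1 s17→2 s17→3 s17→4  — peak 4.

4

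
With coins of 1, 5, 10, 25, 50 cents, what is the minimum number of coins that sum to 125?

3

125 = 2×50 + 1×25
Total coins = 2 + 1 = 3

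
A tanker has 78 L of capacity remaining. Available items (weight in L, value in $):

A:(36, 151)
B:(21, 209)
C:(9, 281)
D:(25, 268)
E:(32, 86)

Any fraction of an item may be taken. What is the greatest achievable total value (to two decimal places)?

Greedy by value/weight ratio, highest first.
Order: C (281/9=31.22) > D (268/25=10.72) > B (209/21=9.95) > A (151/36=4.19) > E (86/32=2.69)
Fill: take C (9 @ 281) → take D (25 @ 268) → take B (21 @ 209) → take 23/36 of A → 96.47; 78/78 used.
Total value = 854.47

854.47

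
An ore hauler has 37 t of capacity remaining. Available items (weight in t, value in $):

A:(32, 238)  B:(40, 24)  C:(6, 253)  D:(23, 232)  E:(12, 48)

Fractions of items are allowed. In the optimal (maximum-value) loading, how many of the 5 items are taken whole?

2

Sort by value per unit weight and fill in that order.
Order: C (253/6=42.17) > D (232/23=10.09) > A (238/32=7.44) > E (48/12=4.00) > B (24/40=0.60)
Fill: take C (6 @ 253) → take D (23 @ 232) → take 8/32 of A → 59.50; 37/37 used.
2 item(s) taken whole; one partial (take 8/32 of A).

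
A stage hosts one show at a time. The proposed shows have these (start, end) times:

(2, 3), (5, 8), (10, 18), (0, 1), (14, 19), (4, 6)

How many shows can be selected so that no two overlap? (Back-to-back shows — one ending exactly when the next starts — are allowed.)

Order by finish time; keep every interval that doesn't clash with the previous kept one.
Sorted by end: (0,1)  (2,3)  (4,6)  (5,8)  (10,18)  (14,19)
take (0,1); take (2,3); take (4,6); take (10,18).
Selected 4 shows.

4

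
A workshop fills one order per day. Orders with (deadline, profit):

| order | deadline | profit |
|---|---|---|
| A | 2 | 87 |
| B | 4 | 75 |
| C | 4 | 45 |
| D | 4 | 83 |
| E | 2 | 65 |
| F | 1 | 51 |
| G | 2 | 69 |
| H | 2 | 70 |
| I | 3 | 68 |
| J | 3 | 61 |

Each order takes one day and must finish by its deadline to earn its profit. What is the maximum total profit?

Profit order: A=87 D=83 B=75 H=70 G=69 I=68 E=65 J=61 F=51 C=45
Assign: A→slot 2, D→slot 4, B→slot 3, H→slot 1, G skipped, I skipped, E skipped, J skipped, F skipped, C skipped.
Slots: [1:H] [2:A] [3:B] [4:D]
Profit = 70 + 87 + 75 + 83 = 315

315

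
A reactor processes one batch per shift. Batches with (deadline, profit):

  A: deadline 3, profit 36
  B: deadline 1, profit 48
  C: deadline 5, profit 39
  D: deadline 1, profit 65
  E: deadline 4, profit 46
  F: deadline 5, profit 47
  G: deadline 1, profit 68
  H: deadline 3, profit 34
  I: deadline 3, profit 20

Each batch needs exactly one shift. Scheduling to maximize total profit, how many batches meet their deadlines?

By profit: G(d1,68), D(d1,65), B(d1,48), F(d5,47), E(d4,46), C(d5,39), A(d3,36), H(d3,34), I(d3,20)
G→slot 1; D skipped; B skipped; F→slot 5; E→slot 4; C→slot 3; A→slot 2; H skipped; I skipped.
5 of 9 scheduled.

5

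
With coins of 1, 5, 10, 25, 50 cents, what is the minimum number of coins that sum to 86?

86 = 1×50 + 1×25 + 1×10 + 1×1
Total coins = 1 + 1 + 1 + 1 = 4

4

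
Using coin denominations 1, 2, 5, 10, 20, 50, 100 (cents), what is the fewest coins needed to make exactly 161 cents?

Use the largest denomination that fits, subtract, and repeat.
161 − 1×100→61 − 1×50→11 − 1×10→1 − 1×1→0
Total coins = 1 + 1 + 1 + 1 = 4

4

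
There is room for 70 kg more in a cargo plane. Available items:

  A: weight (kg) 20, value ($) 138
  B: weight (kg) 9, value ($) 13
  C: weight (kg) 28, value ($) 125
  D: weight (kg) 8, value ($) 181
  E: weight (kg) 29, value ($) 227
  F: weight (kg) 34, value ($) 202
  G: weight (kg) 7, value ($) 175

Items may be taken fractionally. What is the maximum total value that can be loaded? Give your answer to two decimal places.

756.65

Greedy by value/weight ratio, highest first.
Ratios (sorted): G 25.00, D 22.62, E 7.83, A 6.90, F 5.94, C 4.46, B 1.44
take G (7 @ 175); take D (8 @ 181); take E (29 @ 227); take A (20 @ 138); take 6/34 of F → 35.65. Capacity used 70/70.
Total value = 756.65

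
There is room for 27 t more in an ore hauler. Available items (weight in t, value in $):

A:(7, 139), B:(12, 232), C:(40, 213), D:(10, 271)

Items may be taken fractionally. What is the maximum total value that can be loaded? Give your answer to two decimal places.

603.33

Sort by value per unit weight and fill in that order.
Ratios (sorted): D 27.10, A 19.86, B 19.33, C 5.33
take D (10 @ 271); take A (7 @ 139); take 10/12 of B → 193.33. Capacity used 27/27.
Total value = 603.33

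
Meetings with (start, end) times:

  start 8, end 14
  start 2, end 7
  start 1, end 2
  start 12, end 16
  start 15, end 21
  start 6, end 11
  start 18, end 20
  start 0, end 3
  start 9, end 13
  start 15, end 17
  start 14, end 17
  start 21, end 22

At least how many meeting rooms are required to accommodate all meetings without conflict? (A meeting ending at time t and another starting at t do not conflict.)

starts: [0, 1, 2, 6, 8, 9, 12, 14, 15, 15, 18, 21]
ends:   [2, 3, 7, 11, 13, 14, 16, 17, 17, 20, 21, 22]
s0→1 s1→2 e2→1 s2→2 e3→1 s6→2 e7→1 s8→2 s9→3 e11→2 s12→3 e13→2 e14→1 s14→2 s15→3 s15→4  — peak 4.

4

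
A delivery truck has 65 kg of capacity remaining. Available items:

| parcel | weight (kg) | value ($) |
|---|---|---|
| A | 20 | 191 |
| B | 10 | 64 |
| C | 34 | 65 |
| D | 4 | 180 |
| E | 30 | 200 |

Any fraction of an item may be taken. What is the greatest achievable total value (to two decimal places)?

636.91

Sort by value per unit weight and fill in that order.
Order: D (180/4=45.00) > A (191/20=9.55) > E (200/30=6.67) > B (64/10=6.40) > C (65/34=1.91)
Fill: take D (4 @ 180) → take A (20 @ 191) → take E (30 @ 200) → take B (10 @ 64) → take 1/34 of C → 1.91; 65/65 used.
Total value = 636.91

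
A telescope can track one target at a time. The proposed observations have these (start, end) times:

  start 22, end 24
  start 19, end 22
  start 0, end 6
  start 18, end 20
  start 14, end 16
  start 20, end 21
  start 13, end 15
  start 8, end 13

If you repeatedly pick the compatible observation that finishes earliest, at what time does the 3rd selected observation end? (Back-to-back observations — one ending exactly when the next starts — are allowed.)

Sorted by end: (0,6)  (8,13)  (13,15)  (14,16)  (18,20)  (20,21)  (19,22)  (22,24)
take (0,6); take (8,13); take (13,15); take (18,20); take (20,21); skip (19,22); take (22,24).
Selected: (0,6) (8,13) (13,15) (18,20) (20,21) (22,24)

15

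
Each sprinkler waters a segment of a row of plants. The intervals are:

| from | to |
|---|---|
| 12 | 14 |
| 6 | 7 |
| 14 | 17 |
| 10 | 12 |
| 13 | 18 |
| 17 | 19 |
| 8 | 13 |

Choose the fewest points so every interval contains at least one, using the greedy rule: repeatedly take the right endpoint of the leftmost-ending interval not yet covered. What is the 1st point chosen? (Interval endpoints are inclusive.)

7

By right end: [6,7]  [10,12]  [8,13]  [12,14]  [14,17]  [13,18]  [17,19]
[6,7] uncovered → point at 7; [10,12] uncovered → point at 12; [14,17] uncovered → point at 17.
Points: 7, 12, 17 (3 total).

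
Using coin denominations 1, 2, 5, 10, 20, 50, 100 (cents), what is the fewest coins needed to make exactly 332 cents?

332 − 3×100→32 − 1×20→12 − 1×10→2 − 1×2→0
Total coins = 3 + 1 + 1 + 1 = 6

6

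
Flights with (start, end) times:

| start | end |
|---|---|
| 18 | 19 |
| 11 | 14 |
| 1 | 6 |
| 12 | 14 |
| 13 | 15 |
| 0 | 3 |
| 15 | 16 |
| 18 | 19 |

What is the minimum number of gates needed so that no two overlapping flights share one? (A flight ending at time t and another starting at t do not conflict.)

3

The answer is the maximum number of intervals overlapping at any instant.
starts: [0, 1, 11, 12, 13, 15, 18, 18]
ends:   [3, 6, 14, 14, 15, 16, 19, 19]
s0→1 s1→2 e3→1 e6→0 s11→1 s12→2 s13→3  — peak 3.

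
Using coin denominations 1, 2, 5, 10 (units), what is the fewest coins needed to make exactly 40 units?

4

40 − 4×10→0
Total coins = 4 = 4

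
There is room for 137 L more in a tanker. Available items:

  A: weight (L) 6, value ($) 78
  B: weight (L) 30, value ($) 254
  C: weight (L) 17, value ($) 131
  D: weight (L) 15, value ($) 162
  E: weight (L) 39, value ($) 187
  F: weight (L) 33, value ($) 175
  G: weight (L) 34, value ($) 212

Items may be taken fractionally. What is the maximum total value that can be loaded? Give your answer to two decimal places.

1021.59

Greedy by value/weight ratio, highest first.
Order: A (78/6=13.00) > D (162/15=10.80) > B (254/30=8.47) > C (131/17=7.71) > G (212/34=6.24) > F (175/33=5.30) > E (187/39=4.79)
Fill: take A (6 @ 78) → take D (15 @ 162) → take B (30 @ 254) → take C (17 @ 131) → take G (34 @ 212) → take F (33 @ 175) → take 2/39 of E → 9.59; 137/137 used.
Total value = 1021.59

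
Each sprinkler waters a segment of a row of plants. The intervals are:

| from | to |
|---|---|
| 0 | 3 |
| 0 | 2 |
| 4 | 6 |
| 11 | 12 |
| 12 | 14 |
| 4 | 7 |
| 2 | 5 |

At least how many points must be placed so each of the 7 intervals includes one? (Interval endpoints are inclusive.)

Sort by right endpoint; whenever an interval is uncovered, place a point at its right end.
By right end: [0,2]  [0,3]  [2,5]  [4,6]  [4,7]  [11,12]  [12,14]
[0,2] uncovered → point at 2; [4,6] uncovered → point at 6; [11,12] uncovered → point at 12.
Points: 2, 6, 12 (3 total).

3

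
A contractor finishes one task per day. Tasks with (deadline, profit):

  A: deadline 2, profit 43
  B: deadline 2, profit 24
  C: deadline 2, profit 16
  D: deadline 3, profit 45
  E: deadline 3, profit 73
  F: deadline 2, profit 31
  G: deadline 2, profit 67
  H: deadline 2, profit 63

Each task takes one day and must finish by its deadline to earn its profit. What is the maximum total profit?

203

Sort by profit descending; place each in the latest free slot ≤ its deadline.
Profit order: E=73 G=67 H=63 D=45 A=43 F=31 B=24 C=16
Assign: E→slot 3, G→slot 2, H→slot 1, D skipped, A skipped, F skipped, B skipped, C skipped.
Slots: [1:H] [2:G] [3:E]
Profit = 63 + 67 + 73 = 203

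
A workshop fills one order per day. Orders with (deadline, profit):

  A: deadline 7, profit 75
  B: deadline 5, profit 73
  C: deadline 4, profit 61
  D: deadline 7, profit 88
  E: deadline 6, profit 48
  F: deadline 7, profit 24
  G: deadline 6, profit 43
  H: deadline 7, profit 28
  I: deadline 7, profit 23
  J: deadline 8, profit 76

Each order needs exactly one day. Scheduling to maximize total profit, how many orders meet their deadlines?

Profit order: D=88 J=76 A=75 B=73 C=61 E=48 G=43 H=28 F=24 I=23
Assign: D→slot 7, J→slot 8, A→slot 6, B→slot 5, C→slot 4, E→slot 3, G→slot 2, H→slot 1, F skipped, I skipped.
Slots: [1:H] [2:G] [3:E] [4:C] [5:B] [6:A] [7:D] [8:J]
8 of 10 scheduled.

8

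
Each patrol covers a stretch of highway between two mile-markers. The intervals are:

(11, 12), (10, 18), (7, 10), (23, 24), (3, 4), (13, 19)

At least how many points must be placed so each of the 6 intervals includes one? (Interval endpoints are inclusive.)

Sort by right endpoint; whenever an interval is uncovered, place a point at its right end.
Sorted: [3,4] [7,10] [11,12] [10,18] [13,19] [23,24]
{[3,4]} hit by 4; {[7,10]} hit by 10; {[11,12],[10,18]} hit by 12; {[13,19]} hit by 19; {[23,24]} hit by 24.
Points: 4, 10, 12, 19, 24 (5 total).

5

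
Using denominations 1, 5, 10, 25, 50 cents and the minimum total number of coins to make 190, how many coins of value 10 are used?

Greedy: take as many of the largest coin as possible, then repeat with the remainder.
190 = 3×50 + 1×25 + 1×10 + 1×5
Count of 10: 1

1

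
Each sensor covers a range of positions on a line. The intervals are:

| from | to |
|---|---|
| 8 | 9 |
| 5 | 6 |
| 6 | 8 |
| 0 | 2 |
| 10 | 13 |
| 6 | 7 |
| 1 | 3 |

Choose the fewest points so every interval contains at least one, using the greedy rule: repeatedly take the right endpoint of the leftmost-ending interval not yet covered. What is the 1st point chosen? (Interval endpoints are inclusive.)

2

Sorted: [0,2] [1,3] [5,6] [6,7] [6,8] [8,9] [10,13]
{[0,2],[1,3]} hit by 2; {[5,6],[6,7],[6,8]} hit by 6; {[8,9]} hit by 9; {[10,13]} hit by 13.
Points: 2, 6, 9, 13 (4 total).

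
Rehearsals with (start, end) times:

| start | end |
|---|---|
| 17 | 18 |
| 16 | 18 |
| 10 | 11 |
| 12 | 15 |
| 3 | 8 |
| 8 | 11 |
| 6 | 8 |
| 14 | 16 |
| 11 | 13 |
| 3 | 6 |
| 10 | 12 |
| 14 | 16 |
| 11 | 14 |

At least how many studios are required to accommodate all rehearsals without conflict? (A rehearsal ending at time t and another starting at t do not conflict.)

The answer is the maximum number of intervals overlapping at any instant.
Events (time:±→running): 3:+→1 3:+→2 6:-→1 6:+→2 8:-→1 8:-→0 8:+→1 10:+→2 10:+→3 … peak 3.

3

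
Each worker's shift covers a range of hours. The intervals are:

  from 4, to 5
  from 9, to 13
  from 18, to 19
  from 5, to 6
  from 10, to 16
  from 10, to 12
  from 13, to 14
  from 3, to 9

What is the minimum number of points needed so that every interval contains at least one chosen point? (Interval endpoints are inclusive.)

4

By right end: [4,5]  [5,6]  [3,9]  [10,12]  [9,13]  [13,14]  [10,16]  [18,19]
[4,5] uncovered → point at 5; [10,12] uncovered → point at 12; [13,14] uncovered → point at 14; [18,19] uncovered → point at 19.
Points: 5, 12, 14, 19 (4 total).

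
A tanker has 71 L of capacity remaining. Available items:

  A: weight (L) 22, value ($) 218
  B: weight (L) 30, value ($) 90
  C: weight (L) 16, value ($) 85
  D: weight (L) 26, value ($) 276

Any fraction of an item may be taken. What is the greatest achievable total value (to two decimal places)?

600.00

Order: D (276/26=10.62) > A (218/22=9.91) > C (85/16=5.31) > B (90/30=3.00)
Fill: take D (26 @ 276) → take A (22 @ 218) → take C (16 @ 85) → take 7/30 of B → 21.00; 71/71 used.
Total value = 600.00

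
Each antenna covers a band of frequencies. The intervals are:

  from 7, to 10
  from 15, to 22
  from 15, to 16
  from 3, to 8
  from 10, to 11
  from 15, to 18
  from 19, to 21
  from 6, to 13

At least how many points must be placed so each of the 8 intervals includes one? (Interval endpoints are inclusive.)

4

By right end: [3,8]  [7,10]  [10,11]  [6,13]  [15,16]  [15,18]  [19,21]  [15,22]
[3,8] uncovered → point at 8; [10,11] uncovered → point at 11; [15,16] uncovered → point at 16; [19,21] uncovered → point at 21.
Points: 8, 11, 16, 21 (4 total).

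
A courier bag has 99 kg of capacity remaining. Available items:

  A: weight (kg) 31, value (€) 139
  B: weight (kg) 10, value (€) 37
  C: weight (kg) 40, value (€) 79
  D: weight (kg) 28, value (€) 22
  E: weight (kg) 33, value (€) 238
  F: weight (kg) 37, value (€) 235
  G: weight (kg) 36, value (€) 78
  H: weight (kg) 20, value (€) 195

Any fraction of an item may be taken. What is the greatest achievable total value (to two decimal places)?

708.35

Sort by value per unit weight and fill in that order.
Ratios (sorted): H 9.75, E 7.21, F 6.35, A 4.48, B 3.70, G 2.17, C 1.98, D 0.79
take H (20 @ 195); take E (33 @ 238); take F (37 @ 235); take 9/31 of A → 40.35. Capacity used 99/99.
Total value = 708.35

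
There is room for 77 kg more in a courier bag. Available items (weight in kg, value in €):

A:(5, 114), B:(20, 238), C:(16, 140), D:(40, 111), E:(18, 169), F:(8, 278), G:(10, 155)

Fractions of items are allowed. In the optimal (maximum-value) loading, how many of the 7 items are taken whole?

Greedy by value/weight ratio, highest first.
Order: F (278/8=34.75) > A (114/5=22.80) > G (155/10=15.50) > B (238/20=11.90) > E (169/18=9.39) > C (140/16=8.75) > D (111/40=2.77)
Fill: take F (8 @ 278) → take A (5 @ 114) → take G (10 @ 155) → take B (20 @ 238) → take E (18 @ 169) → take C (16 @ 140); 77/77 used.
6 item(s) taken whole.

6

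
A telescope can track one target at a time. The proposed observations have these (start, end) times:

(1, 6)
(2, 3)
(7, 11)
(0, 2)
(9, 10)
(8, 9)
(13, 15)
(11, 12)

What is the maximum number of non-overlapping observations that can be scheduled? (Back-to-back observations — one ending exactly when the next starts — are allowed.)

By end time: (0,2), (2,3), (1,6), (8,9), (9,10), (7,11), (11,12), (13,15).
Pick (0,2); next start ≥ 2 → (2,3); next start ≥ 3 → (8,9); next start ≥ 9 → (9,10); next start ≥ 10 → (11,12); next start ≥ 12 → (13,15).
Selected 6 observations.

6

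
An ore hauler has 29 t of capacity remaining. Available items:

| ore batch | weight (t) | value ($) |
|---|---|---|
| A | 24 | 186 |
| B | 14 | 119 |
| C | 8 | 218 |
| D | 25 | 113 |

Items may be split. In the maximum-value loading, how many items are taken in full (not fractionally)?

2

Greedy by value/weight ratio, highest first.
Order: C (218/8=27.25) > B (119/14=8.50) > A (186/24=7.75) > D (113/25=4.52)
Fill: take C (8 @ 218) → take B (14 @ 119) → take 7/24 of A → 54.25; 29/29 used.
2 item(s) taken whole; one partial (take 7/24 of A).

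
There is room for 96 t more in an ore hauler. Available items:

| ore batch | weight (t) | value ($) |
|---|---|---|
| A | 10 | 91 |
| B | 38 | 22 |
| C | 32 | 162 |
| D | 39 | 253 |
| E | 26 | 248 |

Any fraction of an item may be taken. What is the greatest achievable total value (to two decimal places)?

698.31

Sort by value per unit weight and fill in that order.
Order: E (248/26=9.54) > A (91/10=9.10) > D (253/39=6.49) > C (162/32=5.06) > B (22/38=0.58)
Fill: take E (26 @ 248) → take A (10 @ 91) → take D (39 @ 253) → take 21/32 of C → 106.31; 96/96 used.
Total value = 698.31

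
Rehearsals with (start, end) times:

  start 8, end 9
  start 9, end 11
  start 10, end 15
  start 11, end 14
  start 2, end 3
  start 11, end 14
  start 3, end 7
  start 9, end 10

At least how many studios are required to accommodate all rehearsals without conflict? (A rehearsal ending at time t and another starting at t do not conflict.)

3

Count concurrent intervals with a sweep; the peak is the room count.
starts: [2, 3, 8, 9, 9, 10, 11, 11]
ends:   [3, 7, 9, 10, 11, 14, 14, 15]
s2→1 e3→0 s3→1 e7→0 s8→1 e9→0 s9→1 s9→2 e10→1 s10→2 e11→1 s11→2 s11→3  — peak 3.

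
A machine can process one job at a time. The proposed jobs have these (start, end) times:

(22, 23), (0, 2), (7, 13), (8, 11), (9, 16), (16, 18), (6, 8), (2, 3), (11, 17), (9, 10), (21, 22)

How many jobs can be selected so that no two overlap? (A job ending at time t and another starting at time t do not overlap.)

7

Order by finish time; keep every interval that doesn't clash with the previous kept one.
Sorted by end: (0,2)  (2,3)  (6,8)  (9,10)  (8,11)  (7,13)  (9,16)  (11,17)  (16,18)  (21,22)  (22,23)
take (0,2); take (2,3); take (6,8); take (9,10); skip (8,11); skip (9,16); take (11,17); skip (16,18); take (21,22); take (22,23).
Selected 7 jobs.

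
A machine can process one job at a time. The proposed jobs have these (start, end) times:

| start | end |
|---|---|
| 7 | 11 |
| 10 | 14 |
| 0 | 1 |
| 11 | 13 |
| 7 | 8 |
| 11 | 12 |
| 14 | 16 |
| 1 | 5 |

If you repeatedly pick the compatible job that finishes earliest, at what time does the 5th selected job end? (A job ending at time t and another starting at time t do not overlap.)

Sorted by end: (0,1)  (1,5)  (7,8)  (7,11)  (11,12)  (11,13)  (10,14)  (14,16)
take (0,1); take (1,5); take (7,8); take (11,12); skip (11,13); take (14,16).
Selected: (0,1) (1,5) (7,8) (11,12) (14,16)

16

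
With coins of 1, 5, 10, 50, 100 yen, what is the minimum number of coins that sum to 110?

2

110 − 1×100→10 − 1×10→0
Total coins = 1 + 1 = 2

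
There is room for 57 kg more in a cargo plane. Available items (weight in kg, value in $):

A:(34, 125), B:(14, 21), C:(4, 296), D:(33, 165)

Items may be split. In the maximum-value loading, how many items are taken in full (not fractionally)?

2

Ratios (sorted): C 74.00, D 5.00, A 3.68, B 1.50
take C (4 @ 296); take D (33 @ 165); take 20/34 of A → 73.53. Capacity used 57/57.
2 item(s) taken whole; one partial (take 20/34 of A).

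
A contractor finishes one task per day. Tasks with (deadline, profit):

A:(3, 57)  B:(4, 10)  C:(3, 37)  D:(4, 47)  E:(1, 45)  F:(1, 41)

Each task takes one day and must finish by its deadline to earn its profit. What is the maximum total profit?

186

By profit: A(d3,57), D(d4,47), E(d1,45), F(d1,41), C(d3,37), B(d4,10)
A→slot 3; D→slot 4; E→slot 1; F skipped; C→slot 2; B skipped.
Profit = 45 + 37 + 57 + 47 = 186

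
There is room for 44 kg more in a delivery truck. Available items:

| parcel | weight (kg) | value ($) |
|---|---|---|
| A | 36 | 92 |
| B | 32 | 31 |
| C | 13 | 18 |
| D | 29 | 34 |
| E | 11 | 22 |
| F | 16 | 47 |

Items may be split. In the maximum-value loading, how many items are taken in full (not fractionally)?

Sort by value per unit weight and fill in that order.
Order: F (47/16=2.94) > A (92/36=2.56) > E (22/11=2.00) > C (18/13=1.38) > D (34/29=1.17) > B (31/32=0.97)
Fill: take F (16 @ 47) → take 28/36 of A → 71.56; 44/44 used.
1 item(s) taken whole; one partial (take 28/36 of A).

1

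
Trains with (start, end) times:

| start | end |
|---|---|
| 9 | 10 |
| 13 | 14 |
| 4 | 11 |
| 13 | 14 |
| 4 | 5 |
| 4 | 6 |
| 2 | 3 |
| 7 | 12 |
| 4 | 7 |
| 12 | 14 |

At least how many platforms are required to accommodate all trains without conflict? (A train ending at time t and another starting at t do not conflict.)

4

Count concurrent intervals with a sweep; the peak is the room count.
Events (time:±→running): 2:+→1 3:-→0 4:+→1 4:+→2 4:+→3 4:+→4 … peak 4.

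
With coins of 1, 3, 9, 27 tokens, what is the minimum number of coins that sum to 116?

Greedy: take as many of the largest coin as possible, then repeat with the remainder.
116 − 4×27→8 − 2×3→2 − 2×1→0
Total coins = 4 + 2 + 2 = 8

8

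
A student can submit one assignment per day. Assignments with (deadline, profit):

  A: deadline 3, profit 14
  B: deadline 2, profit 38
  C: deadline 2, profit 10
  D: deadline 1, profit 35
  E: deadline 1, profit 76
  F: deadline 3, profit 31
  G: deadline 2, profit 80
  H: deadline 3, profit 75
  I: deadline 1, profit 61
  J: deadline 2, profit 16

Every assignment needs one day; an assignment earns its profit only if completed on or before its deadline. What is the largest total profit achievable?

Take jobs in profit order; each goes to the latest open slot no later than its deadline.
By profit: G(d2,80), E(d1,76), H(d3,75), I(d1,61), B(d2,38), D(d1,35), F(d3,31), J(d2,16), A(d3,14), C(d2,10)
G→slot 2; E→slot 1; H→slot 3; I skipped; B skipped; D skipped; F skipped; J skipped; A skipped; C skipped.
Profit = 76 + 80 + 75 = 231

231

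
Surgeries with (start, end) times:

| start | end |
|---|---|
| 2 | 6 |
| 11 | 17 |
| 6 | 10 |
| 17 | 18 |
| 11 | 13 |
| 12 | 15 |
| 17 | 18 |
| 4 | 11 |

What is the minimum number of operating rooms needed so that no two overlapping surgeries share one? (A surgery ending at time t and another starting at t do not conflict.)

3

The answer is the maximum number of intervals overlapping at any instant.
Events (time:±→running): 2:+→1 4:+→2 6:-→1 6:+→2 10:-→1 11:-→0 11:+→1 11:+→2 12:+→3 … peak 3.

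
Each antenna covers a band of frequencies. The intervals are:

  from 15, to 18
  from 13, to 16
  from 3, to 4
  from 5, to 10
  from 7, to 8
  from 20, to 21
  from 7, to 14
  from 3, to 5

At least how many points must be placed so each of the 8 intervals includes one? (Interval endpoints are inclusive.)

Process intervals by earliest right end; each time one isn't hit yet, stab at its right endpoint.
By right end: [3,4]  [3,5]  [7,8]  [5,10]  [7,14]  [13,16]  [15,18]  [20,21]
[3,4] uncovered → point at 4; [7,8] uncovered → point at 8; [13,16] uncovered → point at 16; [20,21] uncovered → point at 21.
Points: 4, 8, 16, 21 (4 total).

4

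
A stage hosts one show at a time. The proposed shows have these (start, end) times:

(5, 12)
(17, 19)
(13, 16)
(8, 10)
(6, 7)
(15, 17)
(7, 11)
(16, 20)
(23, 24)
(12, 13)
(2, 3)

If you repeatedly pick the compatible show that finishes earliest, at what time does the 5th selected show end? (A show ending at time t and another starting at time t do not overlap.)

16

By end time: (2,3), (6,7), (8,10), (7,11), (5,12), (12,13), (13,16), (15,17), (17,19), (16,20), (23,24).
Pick (2,3); next start ≥ 3 → (6,7); next start ≥ 7 → (8,10); next start ≥ 10 → (12,13); next start ≥ 13 → (13,16); next start ≥ 16 → (17,19); next start ≥ 19 → (23,24).
Selected: (2,3) (6,7) (8,10) (12,13) (13,16) (17,19) (23,24)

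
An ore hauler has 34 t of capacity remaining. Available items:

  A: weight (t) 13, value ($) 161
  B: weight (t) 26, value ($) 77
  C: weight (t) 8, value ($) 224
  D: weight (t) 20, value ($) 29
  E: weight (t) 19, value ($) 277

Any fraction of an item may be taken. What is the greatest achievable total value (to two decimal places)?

587.69

Order: C (224/8=28.00) > E (277/19=14.58) > A (161/13=12.38) > B (77/26=2.96) > D (29/20=1.45)
Fill: take C (8 @ 224) → take E (19 @ 277) → take 7/13 of A → 86.69; 34/34 used.
Total value = 587.69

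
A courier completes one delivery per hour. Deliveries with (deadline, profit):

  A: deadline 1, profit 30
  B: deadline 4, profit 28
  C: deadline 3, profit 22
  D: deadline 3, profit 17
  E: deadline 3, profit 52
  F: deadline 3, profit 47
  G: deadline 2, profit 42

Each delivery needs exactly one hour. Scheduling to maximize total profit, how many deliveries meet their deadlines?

Sort by profit descending; place each in the latest free slot ≤ its deadline.
By profit: E(d3,52), F(d3,47), G(d2,42), A(d1,30), B(d4,28), C(d3,22), D(d3,17)
E→slot 3; F→slot 2; G→slot 1; A skipped; B→slot 4; C skipped; D skipped.
4 of 7 scheduled.

4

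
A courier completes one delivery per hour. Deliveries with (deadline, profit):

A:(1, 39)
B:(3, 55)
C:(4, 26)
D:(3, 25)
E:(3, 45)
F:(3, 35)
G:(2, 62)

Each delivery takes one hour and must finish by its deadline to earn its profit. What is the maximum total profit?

188

By profit: G(d2,62), B(d3,55), E(d3,45), A(d1,39), F(d3,35), C(d4,26), D(d3,25)
G→slot 2; B→slot 3; E→slot 1; A skipped; F skipped; C→slot 4; D skipped.
Profit = 45 + 62 + 55 + 26 = 188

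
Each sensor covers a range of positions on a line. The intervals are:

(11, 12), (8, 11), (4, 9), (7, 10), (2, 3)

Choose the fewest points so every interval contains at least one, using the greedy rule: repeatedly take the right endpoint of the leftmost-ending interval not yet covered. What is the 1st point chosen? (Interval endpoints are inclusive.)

3

Sort by right endpoint; whenever an interval is uncovered, place a point at its right end.
Sorted: [2,3] [4,9] [7,10] [8,11] [11,12]
{[2,3]} hit by 3; {[4,9],[7,10],[8,11]} hit by 9; {[11,12]} hit by 12.
Points: 3, 9, 12 (3 total).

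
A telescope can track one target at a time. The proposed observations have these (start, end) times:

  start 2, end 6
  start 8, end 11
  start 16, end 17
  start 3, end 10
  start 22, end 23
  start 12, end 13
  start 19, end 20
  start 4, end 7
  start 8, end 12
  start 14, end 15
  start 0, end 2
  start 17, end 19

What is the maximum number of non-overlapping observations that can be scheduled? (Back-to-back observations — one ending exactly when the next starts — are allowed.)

Greedy by earliest finish: after sorting by end time, pick each interval compatible with the last pick.
By end time: (0,2), (2,6), (4,7), (3,10), (8,11), (8,12), (12,13), (14,15), (16,17), (17,19), (19,20), (22,23).
Pick (0,2); next start ≥ 2 → (2,6); next start ≥ 6 → (8,11); next start ≥ 11 → (12,13); next start ≥ 13 → (14,15); next start ≥ 15 → (16,17); next start ≥ 17 → (17,19); next start ≥ 19 → (19,20); next start ≥ 20 → (22,23).
Selected 9 observations.

9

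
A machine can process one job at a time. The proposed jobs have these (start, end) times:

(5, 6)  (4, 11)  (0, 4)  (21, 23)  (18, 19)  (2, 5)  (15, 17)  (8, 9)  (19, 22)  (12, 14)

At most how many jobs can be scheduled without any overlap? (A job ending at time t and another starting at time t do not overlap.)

Greedy by earliest finish: after sorting by end time, pick each interval compatible with the last pick.
Sorted by end: (0,4)  (2,5)  (5,6)  (8,9)  (4,11)  (12,14)  (15,17)  (18,19)  (19,22)  (21,23)
take (0,4); take (5,6); take (8,9); skip (4,11); take (12,14); take (15,17); take (18,19); take (19,22).
Selected 7 jobs.

7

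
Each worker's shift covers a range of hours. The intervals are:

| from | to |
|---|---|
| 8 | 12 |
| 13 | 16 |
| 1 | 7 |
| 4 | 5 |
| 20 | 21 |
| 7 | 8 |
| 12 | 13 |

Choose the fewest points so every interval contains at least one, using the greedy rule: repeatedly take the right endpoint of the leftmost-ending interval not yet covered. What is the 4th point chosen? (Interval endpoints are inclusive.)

21

Sort by right endpoint; whenever an interval is uncovered, place a point at its right end.
By right end: [4,5]  [1,7]  [7,8]  [8,12]  [12,13]  [13,16]  [20,21]
[4,5] uncovered → point at 5; [7,8] uncovered → point at 8; [12,13] uncovered → point at 13; [20,21] uncovered → point at 21.
Points: 5, 8, 13, 21 (4 total).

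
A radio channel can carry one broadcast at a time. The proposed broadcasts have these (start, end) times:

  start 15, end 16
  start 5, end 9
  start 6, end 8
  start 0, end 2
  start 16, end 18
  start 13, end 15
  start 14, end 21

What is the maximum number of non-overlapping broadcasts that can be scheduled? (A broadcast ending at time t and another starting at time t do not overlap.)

Order by finish time; keep every interval that doesn't clash with the previous kept one.
Sorted by end: (0,2)  (6,8)  (5,9)  (13,15)  (15,16)  (16,18)  (14,21)
take (0,2); take (6,8); skip (5,9); take (13,15); take (15,16); take (16,18).
Selected 5 broadcasts.

5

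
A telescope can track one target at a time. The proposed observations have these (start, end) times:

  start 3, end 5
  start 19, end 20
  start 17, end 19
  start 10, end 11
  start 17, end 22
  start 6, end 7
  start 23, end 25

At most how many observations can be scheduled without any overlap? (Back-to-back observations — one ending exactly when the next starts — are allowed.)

6

Greedy by earliest finish: after sorting by end time, pick each interval compatible with the last pick.
By end time: (3,5), (6,7), (10,11), (17,19), (19,20), (17,22), (23,25).
Pick (3,5); next start ≥ 5 → (6,7); next start ≥ 7 → (10,11); next start ≥ 11 → (17,19); next start ≥ 19 → (19,20); next start ≥ 20 → (23,25).
Selected 6 observations.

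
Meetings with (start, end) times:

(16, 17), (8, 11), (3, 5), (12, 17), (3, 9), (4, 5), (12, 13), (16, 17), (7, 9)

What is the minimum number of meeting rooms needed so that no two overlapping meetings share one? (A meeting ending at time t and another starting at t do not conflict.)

starts: [3, 3, 4, 7, 8, 12, 12, 16, 16]
ends:   [5, 5, 9, 9, 11, 13, 17, 17, 17]
s3→1 s3→2 s4→3  — peak 3.

3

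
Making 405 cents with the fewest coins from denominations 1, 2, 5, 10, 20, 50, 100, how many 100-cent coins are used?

4

405 = 4×100 + 1×5
Count of 100: 4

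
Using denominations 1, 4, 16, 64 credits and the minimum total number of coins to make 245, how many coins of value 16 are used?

Greedy: take as many of the largest coin as possible, then repeat with the remainder.
245 − 3×64→53 − 3×16→5 − 1×4→1 − 1×1→0
Count of 16: 3

3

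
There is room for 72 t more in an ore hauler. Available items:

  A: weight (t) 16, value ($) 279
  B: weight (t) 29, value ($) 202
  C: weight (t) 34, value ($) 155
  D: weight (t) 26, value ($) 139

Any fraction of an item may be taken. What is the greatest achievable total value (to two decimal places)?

Ratios (sorted): A 17.44, B 6.97, D 5.35, C 4.56
take A (16 @ 279); take B (29 @ 202); take D (26 @ 139); take 1/34 of C → 4.56. Capacity used 72/72.
Total value = 624.56

624.56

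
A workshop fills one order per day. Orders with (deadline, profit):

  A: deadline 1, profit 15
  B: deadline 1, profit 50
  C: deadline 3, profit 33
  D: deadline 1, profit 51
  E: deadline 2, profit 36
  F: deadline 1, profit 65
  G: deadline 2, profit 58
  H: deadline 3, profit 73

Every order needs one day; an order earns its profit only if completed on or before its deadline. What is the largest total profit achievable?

Profit order: H=73 F=65 G=58 D=51 B=50 E=36 C=33 A=15
Assign: H→slot 3, F→slot 1, G→slot 2, D skipped, B skipped, E skipped, C skipped, A skipped.
Slots: [1:F] [2:G] [3:H]
Profit = 65 + 58 + 73 = 196

196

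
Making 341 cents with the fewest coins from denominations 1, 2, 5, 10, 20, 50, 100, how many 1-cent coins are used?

341 − 3×100→41 − 2×20→1 − 1×1→0
Count of 1: 1

1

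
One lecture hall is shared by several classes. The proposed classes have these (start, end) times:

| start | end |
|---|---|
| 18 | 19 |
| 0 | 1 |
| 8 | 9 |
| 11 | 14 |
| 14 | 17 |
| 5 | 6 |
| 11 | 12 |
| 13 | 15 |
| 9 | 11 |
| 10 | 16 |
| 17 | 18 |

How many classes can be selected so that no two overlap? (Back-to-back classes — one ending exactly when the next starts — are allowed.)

8

Greedy by earliest finish: after sorting by end time, pick each interval compatible with the last pick.
By end time: (0,1), (5,6), (8,9), (9,11), (11,12), (11,14), (13,15), (10,16), (14,17), (17,18), (18,19).
Pick (0,1); next start ≥ 1 → (5,6); next start ≥ 6 → (8,9); next start ≥ 9 → (9,11); next start ≥ 11 → (11,12); next start ≥ 12 → (13,15); next start ≥ 15 → (17,18); next start ≥ 18 → (18,19).
Selected 8 classes.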